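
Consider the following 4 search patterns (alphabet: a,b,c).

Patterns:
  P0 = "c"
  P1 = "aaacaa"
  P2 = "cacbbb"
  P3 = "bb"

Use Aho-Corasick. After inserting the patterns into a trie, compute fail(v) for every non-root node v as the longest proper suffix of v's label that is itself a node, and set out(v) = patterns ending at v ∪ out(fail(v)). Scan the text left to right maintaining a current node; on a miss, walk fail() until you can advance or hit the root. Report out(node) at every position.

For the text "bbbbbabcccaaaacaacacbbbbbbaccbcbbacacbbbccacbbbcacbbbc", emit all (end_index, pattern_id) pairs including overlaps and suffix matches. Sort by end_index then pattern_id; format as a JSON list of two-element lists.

Build automaton:
Trie nodes:
  0='ε' goto a→2 b→13 c→1
  1='c' goto a→8  ←P0
  2='a' goto a→3
  3='aa' goto a→4
  4='aaa' goto c→5
  5='aaac' goto a→6
  6='aaaca' goto a→7
  7='aaacaa' goto ·  ←P1
  8='ca' goto c→9
  9='cac' goto b→10
  10='cacb' goto b→11
  11='cacbb' goto b→12
  12='cacbbb' goto ·  ←P2
  13='b' goto b→14
  14='bb' goto ·  ←P3

Failure links (BFS by depth):
  n1('c'): parent n0 fail=0; on 'c' 0 → fail=0;  out {0}∪∅={0}
  n2('a'): parent n0 fail=0; on 'a' 0 → fail=0;  out ∅∪∅=∅
  n13('b'): parent n0 fail=0; on 'b' 0 → fail=0;  out ∅∪∅=∅
  n3('aa'): parent n2 fail=0; on 'a' 0 → fail=2;  out ∅∪∅=∅
  n8('ca'): parent n1 fail=0; on 'a' 0 → fail=2;  out ∅∪∅=∅
  n14('bb'): parent n13 fail=0; on 'b' 0 → fail=13;  out {3}∪∅={3}
  n4('aaa'): parent n3 fail=2; on 'a' 2 → fail=3;  out ∅∪∅=∅
  n9('cac'): parent n8 fail=2; on 'c' 2→0 → fail=1;  out ∅∪{0}={0}
  n5('aaac'): parent n4 fail=3; on 'c' 3→2→0 → fail=1;  out ∅∪{0}={0}
  n10('cacb'): parent n9 fail=1; on 'b' 1→0 → fail=13;  out ∅∪∅=∅
  n6('aaaca'): parent n5 fail=1; on 'a' 1 → fail=8;  out ∅∪∅=∅
  n11('cacbb'): parent n10 fail=13; on 'b' 13 → fail=14;  out ∅∪{3}={3}
  n7('aaacaa'): parent n6 fail=8; on 'a' 8→2 → fail=3;  out {1}∪∅={1}
  n12('cacbbb'): parent n11 fail=14; on 'b' 14→13 → fail=14;  out {2}∪{3}={2,3}

Text stream:
i=0 'b': node 0→13
i=1 'b': node 13→14  ** P3@[0:1]
i=2 'b': node 14→14 (fail-walked)  ** P3@[1:2]
i=3 'b': node 14→14 (fail-walked)  ** P3@[2:3]
i=4 'b': node 14→14 (fail-walked)  ** P3@[3:4]
i=5 'a': node 14→2 (fail-walked)
i=6 'b': node 2→13 (fail-walked)
i=7 'c': node 13→1 (fail-walked)  ** P0@[7:7]
i=8 'c': node 1→1 (fail-walked)  ** P0@[8:8]
i=9 'c': node 1→1 (fail-walked)  ** P0@[9:9]
i=10 'a': node 1→8
i=11 'a': node 8→3 (fail-walked)
i=12 'a': node 3→4
i=13 'a': node 4→4 (fail-walked)
i=14 'c': node 4→5  ** P0@[14:14]
i=15 'a': node 5→6
i=16 'a': node 6→7  ** P1@[11:16]
i=17 'c': node 7→1 (fail-walked)  ** P0@[17:17]
i=18 'a': node 1→8
i=19 'c': node 8→9  ** P0@[19:19]
i=20 'b': node 9→10
i=21 'b': node 10→11  ** P3@[20:21]
i=22 'b': node 11→12  ** P2@[17:22],P3@[21:22]
i=23 'b': node 12→14 (fail-walked)  ** P3@[22:23]
i=24 'b': node 14→14 (fail-walked)  ** P3@[23:24]
i=25 'b': node 14→14 (fail-walked)  ** P3@[24:25]
i=26 'a': node 14→2 (fail-walked)
i=27 'c': node 2→1 (fail-walked)  ** P0@[27:27]
i=28 'c': node 1→1 (fail-walked)  ** P0@[28:28]
i=29 'b': node 1→13 (fail-walked)
i=30 'c': node 13→1 (fail-walked)  ** P0@[30:30]
i=31 'b': node 1→13 (fail-walked)
i=32 'b': node 13→14  ** P3@[31:32]
i=33 'a': node 14→2 (fail-walked)
i=34 'c': node 2→1 (fail-walked)  ** P0@[34:34]
i=35 'a': node 1→8
i=36 'c': node 8→9  ** P0@[36:36]
i=37 'b': node 9→10
i=38 'b': node 10→11  ** P3@[37:38]
i=39 'b': node 11→12  ** P2@[34:39],P3@[38:39]
i=40 'c': node 12→1 (fail-walked)  ** P0@[40:40]
i=41 'c': node 1→1 (fail-walked)  ** P0@[41:41]
i=42 'a': node 1→8
i=43 'c': node 8→9  ** P0@[43:43]
i=44 'b': node 9→10
i=45 'b': node 10→11  ** P3@[44:45]
i=46 'b': node 11→12  ** P2@[41:46],P3@[45:46]
i=47 'c': node 12→1 (fail-walked)  ** P0@[47:47]
i=48 'a': node 1→8
i=49 'c': node 8→9  ** P0@[49:49]
i=50 'b': node 9→10
i=51 'b': node 10→11  ** P3@[50:51]
i=52 'b': node 11→12  ** P2@[47:52],P3@[51:52]
i=53 'c': node 12→1 (fail-walked)  ** P0@[53:53]

All matches (sorted): [[1,3],[2,3],[3,3],[4,3],[7,0],[8,0],[9,0],[14,0],[16,1],[17,0],[19,0],[21,3],[22,2],[22,3],[23,3],[24,3],[25,3],[27,0],[28,0],[30,0],[32,3],[34,0],[36,0],[38,3],[39,2],[39,3],[40,0],[41,0],[43,0],[45,3],[46,2],[46,3],[47,0],[49,0],[51,3],[52,2],[52,3],[53,0]]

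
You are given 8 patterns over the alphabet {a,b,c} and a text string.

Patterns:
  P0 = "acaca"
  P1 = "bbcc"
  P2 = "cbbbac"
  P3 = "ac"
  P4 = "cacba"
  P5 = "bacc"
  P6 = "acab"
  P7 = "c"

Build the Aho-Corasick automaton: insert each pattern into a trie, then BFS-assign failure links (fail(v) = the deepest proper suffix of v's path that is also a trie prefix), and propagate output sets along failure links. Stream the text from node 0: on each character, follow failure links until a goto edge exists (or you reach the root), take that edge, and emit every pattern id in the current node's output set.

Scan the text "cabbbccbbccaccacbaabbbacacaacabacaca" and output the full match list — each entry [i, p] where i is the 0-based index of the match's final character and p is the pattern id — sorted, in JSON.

Build:
Trie (insert patterns):
  0='ε' goto a→1 b→6 c→10
  1='a' goto c→2
  2='ac' goto a→3  [P3 ends]
  3='aca' goto b→23 c→4
  4='acac' goto a→5
  5='acaca' goto ·  [P0 ends]
  6='b' goto a→20 b→7
  7='bb' goto c→8
  8='bbc' goto c→9
  9='bbcc' goto ·  [P1 ends]
  10='c' goto a→16 b→11  [P7 ends]
  11='cb' goto b→12
  12='cbb' goto b→13
  13='cbbb' goto a→14
  14='cbbba' goto c→15
  15='cbbbac' goto ·  [P2 ends]
  16='ca' goto c→17
  17='cac' goto b→18
  18='cacb' goto a→19
  19='cacba' goto ·  [P4 ends]
  20='ba' goto c→21
  21='bac' goto c→22
  22='bacc' goto ·  [P5 ends]
  23='acab' goto ·  [P6 ends]

BFS fail/out derivation:
  fail(1) 'a': from fail(0)=0 chase 'a': 0 ⇒ 0;  out=∅∪out(0)=∅
  fail(6) 'b': from fail(0)=0 chase 'b': 0 ⇒ 0;  out=∅∪out(0)=∅
  fail(10) 'c': from fail(0)=0 chase 'c': 0 ⇒ 0;  out={7}∪out(0)={7}
  fail(2) 'ac': from fail(1)=0 chase 'c': 0 ⇒ 10;  out={3}∪out(10)={3,7}
  fail(7) 'bb': from fail(6)=0 chase 'b': 0 ⇒ 6;  out=∅∪out(6)=∅
  fail(11) 'cb': from fail(10)=0 chase 'b': 0 ⇒ 6;  out=∅∪out(6)=∅
  fail(16) 'ca': from fail(10)=0 chase 'a': 0 ⇒ 1;  out=∅∪out(1)=∅
  fail(20) 'ba': from fail(6)=0 chase 'a': 0 ⇒ 1;  out=∅∪out(1)=∅
  fail(3) 'aca': from fail(2)=10 chase 'a': 10 ⇒ 16;  out=∅∪out(16)=∅
  fail(8) 'bbc': from fail(7)=6 chase 'c': 6→0 ⇒ 10;  out=∅∪out(10)={7}
  fail(12) 'cbb': from fail(11)=6 chase 'b': 6 ⇒ 7;  out=∅∪out(7)=∅
  fail(17) 'cac': from fail(16)=1 chase 'c': 1 ⇒ 2;  out=∅∪out(2)={3,7}
  fail(21) 'bac': from fail(20)=1 chase 'c': 1 ⇒ 2;  out=∅∪out(2)={3,7}
  fail(4) 'acac': from fail(3)=16 chase 'c': 16 ⇒ 17;  out=∅∪out(17)={3,7}
  fail(9) 'bbcc': from fail(8)=10 chase 'c': 10→0 ⇒ 10;  out={1}∪out(10)={1,7}
  fail(13) 'cbbb': from fail(12)=7 chase 'b': 7→6 ⇒ 7;  out=∅∪out(7)=∅
  fail(18) 'cacb': from fail(17)=2 chase 'b': 2→10 ⇒ 11;  out=∅∪out(11)=∅
  fail(22) 'bacc': from fail(21)=2 chase 'c': 2→10→0 ⇒ 10;  out={5}∪out(10)={5,7}
  fail(23) 'acab': from fail(3)=16 chase 'b': 16→1→0 ⇒ 6;  out={6}∪out(6)={6}
  fail(5) 'acaca': from fail(4)=17 chase 'a': 17→2 ⇒ 3;  out={0}∪out(3)={0}
  fail(14) 'cbbba': from fail(13)=7 chase 'a': 7→6 ⇒ 20;  out=∅∪out(20)=∅
  fail(19) 'cacba': from fail(18)=11 chase 'a': 11→6 ⇒ 20;  out={4}∪out(20)={4}
  fail(15) 'cbbbac': from fail(14)=20 chase 'c': 20 ⇒ 21;  out={2}∪out(21)={2,3,7}

Scan:
pos 0 'c': at 10  ** P7@[0:0]
pos 1 'a': at 16
pos 2 'b': at 6 (via fail)
pos 3 'b': at 7
pos 4 'b': at 7 (via fail)
pos 5 'c': at 8  ** P7@[5:5]
pos 6 'c': at 9  ** P1@[3:6],P7@[6:6]
pos 7 'b': at 11 (via fail)
pos 8 'b': at 12
pos 9 'c': at 8 (via fail)  ** P7@[9:9]
pos 10 'c': at 9  ** P1@[7:10],P7@[10:10]
pos 11 'a': at 16 (via fail)
pos 12 'c': at 17  ** P3@[11:12],P7@[12:12]
pos 13 'c': at 10 (via fail)  ** P7@[13:13]
pos 14 'a': at 16
pos 15 'c': at 17  ** P3@[14:15],P7@[15:15]
pos 16 'b': at 18
pos 17 'a': at 19  ** P4@[13:17]
pos 18 'a': at 1 (via fail)
pos 19 'b': at 6 (via fail)
pos 20 'b': at 7
pos 21 'b': at 7 (via fail)
pos 22 'a': at 20 (via fail)
pos 23 'c': at 21  ** P3@[22:23],P7@[23:23]
pos 24 'a': at 3 (via fail)
pos 25 'c': at 4  ** P3@[24:25],P7@[25:25]
pos 26 'a': at 5  ** P0@[22:26]
pos 27 'a': at 1 (via fail)
pos 28 'c': at 2  ** P3@[27:28],P7@[28:28]
pos 29 'a': at 3
pos 30 'b': at 23  ** P6@[27:30]
pos 31 'a': at 20 (via fail)
pos 32 'c': at 21  ** P3@[31:32],P7@[32:32]
pos 33 'a': at 3 (via fail)
pos 34 'c': at 4  ** P3@[33:34],P7@[34:34]
pos 35 'a': at 5  ** P0@[31:35]

Result: [[0,7],[5,7],[6,1],[6,7],[9,7],[10,1],[10,7],[12,3],[12,7],[13,7],[15,3],[15,7],[17,4],[23,3],[23,7],[25,3],[25,7],[26,0],[28,3],[28,7],[30,6],[32,3],[32,7],[34,3],[34,7],[35,0]]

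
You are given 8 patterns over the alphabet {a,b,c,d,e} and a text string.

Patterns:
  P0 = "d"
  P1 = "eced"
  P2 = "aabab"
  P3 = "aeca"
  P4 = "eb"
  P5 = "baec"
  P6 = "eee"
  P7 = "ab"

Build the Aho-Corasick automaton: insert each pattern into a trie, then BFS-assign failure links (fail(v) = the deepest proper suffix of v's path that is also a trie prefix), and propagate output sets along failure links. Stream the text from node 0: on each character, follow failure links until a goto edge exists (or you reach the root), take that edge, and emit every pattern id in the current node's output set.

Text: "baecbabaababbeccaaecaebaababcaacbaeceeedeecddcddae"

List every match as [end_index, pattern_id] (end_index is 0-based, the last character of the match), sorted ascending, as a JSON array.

Build automaton:
Trie (insert patterns):
  n0 'ε': a→6 b→15 d→1 e→2
  n1 'd': ·  ←P0
  n2 'e': b→14 c→3 e→19
  n3 'ec': e→4
  n4 'ece': d→5
  n5 'eced': ·  ←P1
  n6 'a': a→7 b→21 e→11
  n7 'aa': b→8
  n8 'aab': a→9
  n9 'aaba': b→10
  n10 'aabab': ·  ←P2
  n11 'ae': c→12
  n12 'aec': a→13
  n13 'aeca': ·  ←P3
  n14 'eb': ·  ←P4
  n15 'b': a→16
  n16 'ba': e→17
  n17 'bae': c→18
  n18 'baec': ·  ←P5
  n19 'ee': e→20
  n20 'eee': ·  ←P6
  n21 'ab': ·  ←P7

Failure links (BFS by depth):
  fail(1) 'd': from fail(0)=0 chase 'd': 0 ⇒ 0;  out={0}∪out(0)={0}
  fail(2) 'e': from fail(0)=0 chase 'e': 0 ⇒ 0;  out=∅∪out(0)=∅
  fail(6) 'a': from fail(0)=0 chase 'a': 0 ⇒ 0;  out=∅∪out(0)=∅
  fail(15) 'b': from fail(0)=0 chase 'b': 0 ⇒ 0;  out=∅∪out(0)=∅
  fail(3) 'ec': from fail(2)=0 chase 'c': 0 ⇒ 0;  out=∅∪out(0)=∅
  fail(7) 'aa': from fail(6)=0 chase 'a': 0 ⇒ 6;  out=∅∪out(6)=∅
  fail(11) 'ae': from fail(6)=0 chase 'e': 0 ⇒ 2;  out=∅∪out(2)=∅
  fail(14) 'eb': from fail(2)=0 chase 'b': 0 ⇒ 15;  out={4}∪out(15)={4}
  fail(16) 'ba': from fail(15)=0 chase 'a': 0 ⇒ 6;  out=∅∪out(6)=∅
  fail(19) 'ee': from fail(2)=0 chase 'e': 0 ⇒ 2;  out=∅∪out(2)=∅
  fail(21) 'ab': from fail(6)=0 chase 'b': 0 ⇒ 15;  out={7}∪out(15)={7}
  fail(4) 'ece': from fail(3)=0 chase 'e': 0 ⇒ 2;  out=∅∪out(2)=∅
  fail(8) 'aab': from fail(7)=6 chase 'b': 6 ⇒ 21;  out=∅∪out(21)={7}
  fail(12) 'aec': from fail(11)=2 chase 'c': 2 ⇒ 3;  out=∅∪out(3)=∅
  fail(17) 'bae': from fail(16)=6 chase 'e': 6 ⇒ 11;  out=∅∪out(11)=∅
  fail(20) 'eee': from fail(19)=2 chase 'e': 2 ⇒ 19;  out={6}∪out(19)={6}
  fail(5) 'eced': from fail(4)=2 chase 'd': 2→0 ⇒ 1;  out={1}∪out(1)={0,1}
  fail(9) 'aaba': from fail(8)=21 chase 'a': 21→15 ⇒ 16;  out=∅∪out(16)=∅
  fail(13) 'aeca': from fail(12)=3 chase 'a': 3→0 ⇒ 6;  out={3}∪out(6)={3}
  fail(18) 'baec': from fail(17)=11 chase 'c': 11 ⇒ 12;  out={5}∪out(12)={5}
  fail(10) 'aabab': from fail(9)=16 chase 'b': 16→6 ⇒ 21;  out={2}∪out(21)={2,7}

Run:
pos 0 'b': at 15
pos 1 'a': at 16
pos 2 'e': at 17
pos 3 'c': at 18  ** P5@[0:3]
pos 4 'b': at 15 (fail-walked)
pos 5 'a': at 16
pos 6 'b': at 21 (fail-walked)  ** P7@[5:6]
pos 7 'a': at 16 (fail-walked)
pos 8 'a': at 7 (fail-walked)
pos 9 'b': at 8  ** P7@[8:9]
pos 10 'a': at 9
pos 11 'b': at 10  ** P2@[7:11],P7@[10:11]
pos 12 'b': at 15 (fail-walked)
pos 13 'e': at 2 (fail-walked)
pos 14 'c': at 3
pos 15 'c': at 0 (fail-walked)
pos 16 'a': at 6
pos 17 'a': at 7
pos 18 'e': at 11 (fail-walked)
pos 19 'c': at 12
pos 20 'a': at 13  ** P3@[17:20]
pos 21 'e': at 11 (fail-walked)
pos 22 'b': at 14 (fail-walked)  ** P4@[21:22]
pos 23 'a': at 16 (fail-walked)
pos 24 'a': at 7 (fail-walked)
pos 25 'b': at 8  ** P7@[24:25]
pos 26 'a': at 9
pos 27 'b': at 10  ** P2@[23:27],P7@[26:27]
pos 28 'c': at 0 (fail-walked)
pos 29 'a': at 6
pos 30 'a': at 7
pos 31 'c': at 0 (fail-walked)
pos 32 'b': at 15
pos 33 'a': at 16
pos 34 'e': at 17
pos 35 'c': at 18  ** P5@[32:35]
pos 36 'e': at 4 (fail-walked)
pos 37 'e': at 19 (fail-walked)
pos 38 'e': at 20  ** P6@[36:38]
pos 39 'd': at 1 (fail-walked)  ** P0@[39:39]
pos 40 'e': at 2 (fail-walked)
pos 41 'e': at 19
pos 42 'c': at 3 (fail-walked)
pos 43 'd': at 1 (fail-walked)  ** P0@[43:43]
pos 44 'd': at 1 (fail-walked)  ** P0@[44:44]
pos 45 'c': at 0 (fail-walked)
pos 46 'd': at 1  ** P0@[46:46]
pos 47 'd': at 1 (fail-walked)  ** P0@[47:47]
pos 48 'a': at 6 (fail-walked)
pos 49 'e': at 11

Result: [[3,5],[6,7],[9,7],[11,2],[11,7],[20,3],[22,4],[25,7],[27,2],[27,7],[35,5],[38,6],[39,0],[43,0],[44,0],[46,0],[47,0]]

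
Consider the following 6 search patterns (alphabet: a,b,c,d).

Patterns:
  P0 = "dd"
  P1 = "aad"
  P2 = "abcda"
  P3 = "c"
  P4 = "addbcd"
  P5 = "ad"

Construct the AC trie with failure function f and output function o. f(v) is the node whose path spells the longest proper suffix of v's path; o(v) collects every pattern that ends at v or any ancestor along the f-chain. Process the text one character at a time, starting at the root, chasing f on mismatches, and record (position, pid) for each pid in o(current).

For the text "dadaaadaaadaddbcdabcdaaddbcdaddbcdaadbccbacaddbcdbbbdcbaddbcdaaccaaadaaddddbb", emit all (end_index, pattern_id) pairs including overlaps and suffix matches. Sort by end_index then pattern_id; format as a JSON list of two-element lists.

Build automaton:
Trie (insert patterns):
  n0 'ε': a→3 c→10 d→1
  n1 'd': d→2
  n2 'dd': ·  ←P0
  n3 'a': a→4 b→6 d→11
  n4 'aa': d→5
  n5 'aad': ·  ←P1
  n6 'ab': c→7
  n7 'abc': d→8
  n8 'abcd': a→9
  n9 'abcda': ·  ←P2
  n10 'c': ·  ←P3
  n11 'ad': d→12  ←P5
  n12 'add': b→13
  n13 'addb': c→14
  n14 'addbc': d→15
  n15 'addbcd': ·  ←P4

Failure links (BFS by depth):
  fail(1) 'd': from fail(0)=0 chase 'd': 0 ⇒ 0;  out=∅∪out(0)=∅
  fail(3) 'a': from fail(0)=0 chase 'a': 0 ⇒ 0;  out=∅∪out(0)=∅
  fail(10) 'c': from fail(0)=0 chase 'c': 0 ⇒ 0;  out={3}∪out(0)={3}
  fail(2) 'dd': from fail(1)=0 chase 'd': 0 ⇒ 1;  out={0}∪out(1)={0}
  fail(4) 'aa': from fail(3)=0 chase 'a': 0 ⇒ 3;  out=∅∪out(3)=∅
  fail(6) 'ab': from fail(3)=0 chase 'b': 0 ⇒ 0;  out=∅∪out(0)=∅
  fail(11) 'ad': from fail(3)=0 chase 'd': 0 ⇒ 1;  out={5}∪out(1)={5}
  fail(5) 'aad': from fail(4)=3 chase 'd': 3 ⇒ 11;  out={1}∪out(11)={1,5}
  fail(7) 'abc': from fail(6)=0 chase 'c': 0 ⇒ 10;  out=∅∪out(10)={3}
  fail(12) 'add': from fail(11)=1 chase 'd': 1 ⇒ 2;  out=∅∪out(2)={0}
  fail(8) 'abcd': from fail(7)=10 chase 'd': 10→0 ⇒ 1;  out=∅∪out(1)=∅
  fail(13) 'addb': from fail(12)=2 chase 'b': 2→1→0 ⇒ 0;  out=∅∪out(0)=∅
  fail(9) 'abcda': from fail(8)=1 chase 'a': 1→0 ⇒ 3;  out={2}∪out(3)={2}
  fail(14) 'addbc': from fail(13)=0 chase 'c': 0 ⇒ 10;  out=∅∪out(10)={3}
  fail(15) 'addbcd': from fail(14)=10 chase 'd': 10→0 ⇒ 1;  out={4}∪out(1)={4}

Scan:
i=0 'd': node 0→1
i=1 'a': node 1→3 (via fail)
i=2 'd': node 3→11  emit P5@[1:2]
i=3 'a': node 11→3 (via fail)
i=4 'a': node 3→4
i=5 'a': node 4→4 (via fail)
i=6 'd': node 4→5  emit P1@[4:6],P5@[5:6]
i=7 'a': node 5→3 (via fail)
i=8 'a': node 3→4
i=9 'a': node 4→4 (via fail)
i=10 'd': node 4→5  emit P1@[8:10],P5@[9:10]
i=11 'a': node 5→3 (via fail)
i=12 'd': node 3→11  emit P5@[11:12]
i=13 'd': node 11→12  emit P0@[12:13]
i=14 'b': node 12→13
i=15 'c': node 13→14  emit P3@[15:15]
i=16 'd': node 14→15  emit P4@[11:16]
i=17 'a': node 15→3 (via fail)
i=18 'b': node 3→6
i=19 'c': node 6→7  emit P3@[19:19]
i=20 'd': node 7→8
i=21 'a': node 8→9  emit P2@[17:21]
i=22 'a': node 9→4 (via fail)
i=23 'd': node 4→5  emit P1@[21:23],P5@[22:23]
i=24 'd': node 5→12 (via fail)  emit P0@[23:24]
i=25 'b': node 12→13
i=26 'c': node 13→14  emit P3@[26:26]
i=27 'd': node 14→15  emit P4@[22:27]
i=28 'a': node 15→3 (via fail)
i=29 'd': node 3→11  emit P5@[28:29]
i=30 'd': node 11→12  emit P0@[29:30]
i=31 'b': node 12→13
i=32 'c': node 13→14  emit P3@[32:32]
i=33 'd': node 14→15  emit P4@[28:33]
i=34 'a': node 15→3 (via fail)
i=35 'a': node 3→4
i=36 'd': node 4→5  emit P1@[34:36],P5@[35:36]
i=37 'b': node 5→0 (via fail)
i=38 'c': node 0→10  emit P3@[38:38]
i=39 'c': node 10→10 (via fail)  emit P3@[39:39]
i=40 'b': node 10→0 (via fail)
i=41 'a': node 0→3
i=42 'c': node 3→10 (via fail)  emit P3@[42:42]
i=43 'a': node 10→3 (via fail)
i=44 'd': node 3→11  emit P5@[43:44]
i=45 'd': node 11→12  emit P0@[44:45]
i=46 'b': node 12→13
i=47 'c': node 13→14  emit P3@[47:47]
i=48 'd': node 14→15  emit P4@[43:48]
i=49 'b': node 15→0 (via fail)
i=50 'b': node 0→0
i=51 'b': node 0→0
i=52 'd': node 0→1
i=53 'c': node 1→10 (via fail)  emit P3@[53:53]
i=54 'b': node 10→0 (via fail)
i=55 'a': node 0→3
i=56 'd': node 3→11  emit P5@[55:56]
i=57 'd': node 11→12  emit P0@[56:57]
i=58 'b': node 12→13
i=59 'c': node 13→14  emit P3@[59:59]
i=60 'd': node 14→15  emit P4@[55:60]
i=61 'a': node 15→3 (via fail)
i=62 'a': node 3→4
i=63 'c': node 4→10 (via fail)  emit P3@[63:63]
i=64 'c': node 10→10 (via fail)  emit P3@[64:64]
i=65 'a': node 10→3 (via fail)
i=66 'a': node 3→4
i=67 'a': node 4→4 (via fail)
i=68 'd': node 4→5  emit P1@[66:68],P5@[67:68]
i=69 'a': node 5→3 (via fail)
i=70 'a': node 3→4
i=71 'd': node 4→5  emit P1@[69:71],P5@[70:71]
i=72 'd': node 5→12 (via fail)  emit P0@[71:72]
i=73 'd': node 12→2 (via fail)  emit P0@[72:73]
i=74 'd': node 2→2 (via fail)  emit P0@[73:74]
i=75 'b': node 2→0 (via fail)
i=76 'b': node 0→0

Result: [[2,5],[6,1],[6,5],[10,1],[10,5],[12,5],[13,0],[15,3],[16,4],[19,3],[21,2],[23,1],[23,5],[24,0],[26,3],[27,4],[29,5],[30,0],[32,3],[33,4],[36,1],[36,5],[38,3],[39,3],[42,3],[44,5],[45,0],[47,3],[48,4],[53,3],[56,5],[57,0],[59,3],[60,4],[63,3],[64,3],[68,1],[68,5],[71,1],[71,5],[72,0],[73,0],[74,0]]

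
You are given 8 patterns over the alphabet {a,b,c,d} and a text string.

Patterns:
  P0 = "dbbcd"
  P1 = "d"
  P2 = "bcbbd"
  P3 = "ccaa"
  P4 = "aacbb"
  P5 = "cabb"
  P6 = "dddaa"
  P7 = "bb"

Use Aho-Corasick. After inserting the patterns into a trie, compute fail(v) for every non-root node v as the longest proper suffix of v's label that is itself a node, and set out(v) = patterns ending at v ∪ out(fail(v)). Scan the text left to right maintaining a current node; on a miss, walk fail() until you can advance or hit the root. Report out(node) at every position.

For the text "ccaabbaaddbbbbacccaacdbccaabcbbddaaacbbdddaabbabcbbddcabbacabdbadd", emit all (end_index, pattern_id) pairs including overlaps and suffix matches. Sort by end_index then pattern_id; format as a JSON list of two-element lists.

Construct AC machine:
Trie (insert patterns):
  n0 'ε': a→15 b→6 c→11 d→1
  n1 'd': b→2 d→23  ←P1
  n2 'db': b→3
  n3 'dbb': c→4
  n4 'dbbc': d→5
  n5 'dbbcd': ·  ←P0
  n6 'b': b→27 c→7
  n7 'bc': b→8
  n8 'bcb': b→9
  n9 'bcbb': d→10
  n10 'bcbbd': ·  ←P2
  n11 'c': a→20 c→12
  n12 'cc': a→13
  n13 'cca': a→14
  n14 'ccaa': ·  ←P3
  n15 'a': a→16
  n16 'aa': c→17
  n17 'aac': b→18
  n18 'aacb': b→19
  n19 'aacbb': ·  ←P4
  n20 'ca': b→21
  n21 'cab': b→22
  n22 'cabb': ·  ←P5
  n23 'dd': d→24
  n24 'ddd': a→25
  n25 'ddda': a→26
  n26 'dddaa': ·  ←P6
  n27 'bb': ·  ←P7

Failure links (BFS by depth):
  fail(1) 'd': from fail(0)=0 chase 'd': 0 ⇒ 0;  out={1}∪out(0)={1}
  fail(6) 'b': from fail(0)=0 chase 'b': 0 ⇒ 0;  out=∅∪out(0)=∅
  fail(11) 'c': from fail(0)=0 chase 'c': 0 ⇒ 0;  out=∅∪out(0)=∅
  fail(15) 'a': from fail(0)=0 chase 'a': 0 ⇒ 0;  out=∅∪out(0)=∅
  fail(2) 'db': from fail(1)=0 chase 'b': 0 ⇒ 6;  out=∅∪out(6)=∅
  fail(7) 'bc': from fail(6)=0 chase 'c': 0 ⇒ 11;  out=∅∪out(11)=∅
  fail(12) 'cc': from fail(11)=0 chase 'c': 0 ⇒ 11;  out=∅∪out(11)=∅
  fail(16) 'aa': from fail(15)=0 chase 'a': 0 ⇒ 15;  out=∅∪out(15)=∅
  fail(20) 'ca': from fail(11)=0 chase 'a': 0 ⇒ 15;  out=∅∪out(15)=∅
  fail(23) 'dd': from fail(1)=0 chase 'd': 0 ⇒ 1;  out=∅∪out(1)={1}
  fail(27) 'bb': from fail(6)=0 chase 'b': 0 ⇒ 6;  out={7}∪out(6)={7}
  fail(3) 'dbb': from fail(2)=6 chase 'b': 6 ⇒ 27;  out=∅∪out(27)={7}
  fail(8) 'bcb': from fail(7)=11 chase 'b': 11→0 ⇒ 6;  out=∅∪out(6)=∅
  fail(13) 'cca': from fail(12)=11 chase 'a': 11 ⇒ 20;  out=∅∪out(20)=∅
  fail(17) 'aac': from fail(16)=15 chase 'c': 15→0 ⇒ 11;  out=∅∪out(11)=∅
  fail(21) 'cab': from fail(20)=15 chase 'b': 15→0 ⇒ 6;  out=∅∪out(6)=∅
  fail(24) 'ddd': from fail(23)=1 chase 'd': 1 ⇒ 23;  out=∅∪out(23)={1}
  fail(4) 'dbbc': from fail(3)=27 chase 'c': 27→6 ⇒ 7;  out=∅∪out(7)=∅
  fail(9) 'bcbb': from fail(8)=6 chase 'b': 6 ⇒ 27;  out=∅∪out(27)={7}
  fail(14) 'ccaa': from fail(13)=20 chase 'a': 20→15 ⇒ 16;  out={3}∪out(16)={3}
  fail(18) 'aacb': from fail(17)=11 chase 'b': 11→0 ⇒ 6;  out=∅∪out(6)=∅
  fail(22) 'cabb': from fail(21)=6 chase 'b': 6 ⇒ 27;  out={5}∪out(27)={5,7}
  fail(25) 'ddda': from fail(24)=23 chase 'a': 23→1→0 ⇒ 15;  out=∅∪out(15)=∅
  fail(5) 'dbbcd': from fail(4)=7 chase 'd': 7→11→0 ⇒ 1;  out={0}∪out(1)={0,1}
  fail(10) 'bcbbd': from fail(9)=27 chase 'd': 27→6→0 ⇒ 1;  out={2}∪out(1)={1,2}
  fail(19) 'aacbb': from fail(18)=6 chase 'b': 6 ⇒ 27;  out={4}∪out(27)={4,7}
  fail(26) 'dddaa': from fail(25)=15 chase 'a': 15 ⇒ 16;  out={6}∪out(16)={6}

Text stream:
pos 0 'c': at 11
pos 1 'c': at 12
pos 2 'a': at 13
pos 3 'a': at 14  emit P3@[0:3]
pos 4 'b': at 6 (via fail)
pos 5 'b': at 27  emit P7@[4:5]
pos 6 'a': at 15 (via fail)
pos 7 'a': at 16
pos 8 'd': at 1 (via fail)  emit P1@[8:8]
pos 9 'd': at 23  emit P1@[9:9]
pos 10 'b': at 2 (via fail)
pos 11 'b': at 3  emit P7@[10:11]
pos 12 'b': at 27 (via fail)  emit P7@[11:12]
pos 13 'b': at 27 (via fail)  emit P7@[12:13]
pos 14 'a': at 15 (via fail)
pos 15 'c': at 11 (via fail)
pos 16 'c': at 12
pos 17 'c': at 12 (via fail)
pos 18 'a': at 13
pos 19 'a': at 14  emit P3@[16:19]
pos 20 'c': at 17 (via fail)
pos 21 'd': at 1 (via fail)  emit P1@[21:21]
pos 22 'b': at 2
pos 23 'c': at 7 (via fail)
pos 24 'c': at 12 (via fail)
pos 25 'a': at 13
pos 26 'a': at 14  emit P3@[23:26]
pos 27 'b': at 6 (via fail)
pos 28 'c': at 7
pos 29 'b': at 8
pos 30 'b': at 9  emit P7@[29:30]
pos 31 'd': at 10  emit P1@[31:31],P2@[27:31]
pos 32 'd': at 23 (via fail)  emit P1@[32:32]
pos 33 'a': at 15 (via fail)
pos 34 'a': at 16
pos 35 'a': at 16 (via fail)
pos 36 'c': at 17
pos 37 'b': at 18
pos 38 'b': at 19  emit P4@[34:38],P7@[37:38]
pos 39 'd': at 1 (via fail)  emit P1@[39:39]
pos 40 'd': at 23  emit P1@[40:40]
pos 41 'd': at 24  emit P1@[41:41]
pos 42 'a': at 25
pos 43 'a': at 26  emit P6@[39:43]
pos 44 'b': at 6 (via fail)
pos 45 'b': at 27  emit P7@[44:45]
pos 46 'a': at 15 (via fail)
pos 47 'b': at 6 (via fail)
pos 48 'c': at 7
pos 49 'b': at 8
pos 50 'b': at 9  emit P7@[49:50]
pos 51 'd': at 10  emit P1@[51:51],P2@[47:51]
pos 52 'd': at 23 (via fail)  emit P1@[52:52]
pos 53 'c': at 11 (via fail)
pos 54 'a': at 20
pos 55 'b': at 21
pos 56 'b': at 22  emit P5@[53:56],P7@[55:56]
pos 57 'a': at 15 (via fail)
pos 58 'c': at 11 (via fail)
pos 59 'a': at 20
pos 60 'b': at 21
pos 61 'd': at 1 (via fail)  emit P1@[61:61]
pos 62 'b': at 2
pos 63 'a': at 15 (via fail)
pos 64 'd': at 1 (via fail)  emit P1@[64:64]
pos 65 'd': at 23  emit P1@[65:65]

Result: [[3,3],[5,7],[8,1],[9,1],[11,7],[12,7],[13,7],[19,3],[21,1],[26,3],[30,7],[31,1],[31,2],[32,1],[38,4],[38,7],[39,1],[40,1],[41,1],[43,6],[45,7],[50,7],[51,1],[51,2],[52,1],[56,5],[56,7],[61,1],[64,1],[65,1]]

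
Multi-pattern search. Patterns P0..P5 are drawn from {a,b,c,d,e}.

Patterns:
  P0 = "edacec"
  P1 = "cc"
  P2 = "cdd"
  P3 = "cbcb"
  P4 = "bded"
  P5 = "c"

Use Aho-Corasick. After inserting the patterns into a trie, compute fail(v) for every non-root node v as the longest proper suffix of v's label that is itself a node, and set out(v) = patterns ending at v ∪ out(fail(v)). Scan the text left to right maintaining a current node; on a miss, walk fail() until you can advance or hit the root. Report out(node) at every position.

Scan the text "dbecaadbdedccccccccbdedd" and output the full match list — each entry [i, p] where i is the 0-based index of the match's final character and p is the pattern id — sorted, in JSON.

Build automaton:
Trie nodes:
  n0 'ε': b→14 c→7 e→1
  n1 'e': d→2
  n2 'ed': a→3
  n3 'eda': c→4
  n4 'edac': e→5
  n5 'edace': c→6
  n6 'edacec': ·  [P0 ends]
  n7 'c': b→11 c→8 d→9  [P5 ends]
  n8 'cc': ·  [P1 ends]
  n9 'cd': d→10
  n10 'cdd': ·  [P2 ends]
  n11 'cb': c→12
  n12 'cbc': b→13
  n13 'cbcb': ·  [P3 ends]
  n14 'b': d→15
  n15 'bd': e→16
  n16 'bde': d→17
  n17 'bded': ·  [P4 ends]

BFS fail/out derivation:
  n1('e'): parent n0 fail=0; on 'e' 0 → fail=0;  out ∅∪∅=∅
  n7('c'): parent n0 fail=0; on 'c' 0 → fail=0;  out {5}∪∅={5}
  n14('b'): parent n0 fail=0; on 'b' 0 → fail=0;  out ∅∪∅=∅
  n2('ed'): parent n1 fail=0; on 'd' 0 → fail=0;  out ∅∪∅=∅
  n8('cc'): parent n7 fail=0; on 'c' 0 → fail=7;  out {1}∪{5}={1,5}
  n9('cd'): parent n7 fail=0; on 'd' 0 → fail=0;  out ∅∪∅=∅
  n11('cb'): parent n7 fail=0; on 'b' 0 → fail=14;  out ∅∪∅=∅
  n15('bd'): parent n14 fail=0; on 'd' 0 → fail=0;  out ∅∪∅=∅
  n3('eda'): parent n2 fail=0; on 'a' 0 → fail=0;  out ∅∪∅=∅
  n10('cdd'): parent n9 fail=0; on 'd' 0 → fail=0;  out {2}∪∅={2}
  n12('cbc'): parent n11 fail=14; on 'c' 14→0 → fail=7;  out ∅∪{5}={5}
  n16('bde'): parent n15 fail=0; on 'e' 0 → fail=1;  out ∅∪∅=∅
  n4('edac'): parent n3 fail=0; on 'c' 0 → fail=7;  out ∅∪{5}={5}
  n13('cbcb'): parent n12 fail=7; on 'b' 7 → fail=11;  out {3}∪∅={3}
  n17('bded'): parent n16 fail=1; on 'd' 1 → fail=2;  out {4}∪∅={4}
  n5('edace'): parent n4 fail=7; on 'e' 7→0 → fail=1;  out ∅∪∅=∅
  n6('edacec'): parent n5 fail=1; on 'c' 1→0 → fail=7;  out {0}∪{5}={0,5}

Scan:
i=0 'd': node 0→0
i=1 'b': node 0→14
i=2 'e': node 14→1 ·f
i=3 'c': node 1→7 ·f  ** P5@[3:3]
i=4 'a': node 7→0 ·f
i=5 'a': node 0→0
i=6 'd': node 0→0
i=7 'b': node 0→14
i=8 'd': node 14→15
i=9 'e': node 15→16
i=10 'd': node 16→17  ** P4@[7:10]
i=11 'c': node 17→7 ·f  ** P5@[11:11]
i=12 'c': node 7→8  ** P1@[11:12],P5@[12:12]
i=13 'c': node 8→8 ·f  ** P1@[12:13],P5@[13:13]
i=14 'c': node 8→8 ·f  ** P1@[13:14],P5@[14:14]
i=15 'c': node 8→8 ·f  ** P1@[14:15],P5@[15:15]
i=16 'c': node 8→8 ·f  ** P1@[15:16],P5@[16:16]
i=17 'c': node 8→8 ·f  ** P1@[16:17],P5@[17:17]
i=18 'c': node 8→8 ·f  ** P1@[17:18],P5@[18:18]
i=19 'b': node 8→11 ·f
i=20 'd': node 11→15 ·f
i=21 'e': node 15→16
i=22 'd': node 16→17  ** P4@[19:22]
i=23 'd': node 17→0 ·f

All matches (sorted): [[3,5],[10,4],[11,5],[12,1],[12,5],[13,1],[13,5],[14,1],[14,5],[15,1],[15,5],[16,1],[16,5],[17,1],[17,5],[18,1],[18,5],[22,4]]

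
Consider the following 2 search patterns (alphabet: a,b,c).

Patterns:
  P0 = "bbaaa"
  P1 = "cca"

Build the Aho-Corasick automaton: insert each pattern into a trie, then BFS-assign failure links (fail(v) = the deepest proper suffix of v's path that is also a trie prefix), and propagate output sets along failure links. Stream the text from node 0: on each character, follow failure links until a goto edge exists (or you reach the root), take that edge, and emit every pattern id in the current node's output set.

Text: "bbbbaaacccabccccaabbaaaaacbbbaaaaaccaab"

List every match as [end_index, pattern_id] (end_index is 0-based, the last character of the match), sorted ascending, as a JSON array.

Build automaton:
Trie nodes:
  n0 'ε': b→1 c→6
  n1 'b': b→2
  n2 'bb': a→3
  n3 'bba': a→4
  n4 'bbaa': a→5
  n5 'bbaaa': ·  ←P0
  n6 'c': c→7
  n7 'cc': a→8
  n8 'cca': ·  ←P1

Failure links (BFS by depth):
  n1('b'): parent n0 fail=0; on 'b' 0 → fail=0;  out ∅∪∅=∅
  n6('c'): parent n0 fail=0; on 'c' 0 → fail=0;  out ∅∪∅=∅
  n2('bb'): parent n1 fail=0; on 'b' 0 → fail=1;  out ∅∪∅=∅
  n7('cc'): parent n6 fail=0; on 'c' 0 → fail=6;  out ∅∪∅=∅
  n3('bba'): parent n2 fail=1; on 'a' 1→0 → fail=0;  out ∅∪∅=∅
  n8('cca'): parent n7 fail=6; on 'a' 6→0 → fail=0;  out {1}∪∅={1}
  n4('bbaa'): parent n3 fail=0; on 'a' 0 → fail=0;  out ∅∪∅=∅
  n5('bbaaa'): parent n4 fail=0; on 'a' 0 → fail=0;  out {0}∪∅={0}

Scan:
[0] read 'b'  n0⇒n1
[1] read 'b'  n1⇒n2
[2] read 'b'  n2⇒n2 (via fail)
[3] read 'b'  n2⇒n2 (via fail)
[4] read 'a'  n2⇒n3
[5] read 'a'  n3⇒n4
[6] read 'a'  n4⇒n5  → match P0@[2:6]
[7] read 'c'  n5⇒n6 (via fail)
[8] read 'c'  n6⇒n7
[9] read 'c'  n7⇒n7 (via fail)
[10] read 'a'  n7⇒n8  → match P1@[8:10]
[11] read 'b'  n8⇒n1 (via fail)
[12] read 'c'  n1⇒n6 (via fail)
[13] read 'c'  n6⇒n7
[14] read 'c'  n7⇒n7 (via fail)
[15] read 'c'  n7⇒n7 (via fail)
[16] read 'a'  n7⇒n8  → match P1@[14:16]
[17] read 'a'  n8⇒n0 (via fail)
[18] read 'b'  n0⇒n1
[19] read 'b'  n1⇒n2
[20] read 'a'  n2⇒n3
[21] read 'a'  n3⇒n4
[22] read 'a'  n4⇒n5  → match P0@[18:22]
[23] read 'a'  n5⇒n0 (via fail)
[24] read 'a'  n0⇒n0
[25] read 'c'  n0⇒n6
[26] read 'b'  n6⇒n1 (via fail)
[27] read 'b'  n1⇒n2
[28] read 'b'  n2⇒n2 (via fail)
[29] read 'a'  n2⇒n3
[30] read 'a'  n3⇒n4
[31] read 'a'  n4⇒n5  → match P0@[27:31]
[32] read 'a'  n5⇒n0 (via fail)
[33] read 'a'  n0⇒n0
[34] read 'c'  n0⇒n6
[35] read 'c'  n6⇒n7
[36] read 'a'  n7⇒n8  → match P1@[34:36]
[37] read 'a'  n8⇒n0 (via fail)
[38] read 'b'  n0⇒n1

Matches: [[6,0],[10,1],[16,1],[22,0],[31,0],[36,1]]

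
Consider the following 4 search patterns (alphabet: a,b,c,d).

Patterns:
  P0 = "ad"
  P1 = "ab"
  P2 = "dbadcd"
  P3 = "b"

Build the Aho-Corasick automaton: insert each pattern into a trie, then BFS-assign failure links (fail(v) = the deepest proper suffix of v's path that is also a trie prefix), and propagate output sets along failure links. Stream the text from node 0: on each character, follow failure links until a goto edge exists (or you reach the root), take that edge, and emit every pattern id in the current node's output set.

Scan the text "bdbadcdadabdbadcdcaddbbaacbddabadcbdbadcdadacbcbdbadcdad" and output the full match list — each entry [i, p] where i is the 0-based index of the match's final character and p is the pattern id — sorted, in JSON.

Build:
Trie (insert patterns):
  0='ε' goto a→1 b→10 d→4
  1='a' goto b→3 d→2
  2='ad' goto ·  ←P0
  3='ab' goto ·  ←P1
  4='d' goto b→5
  5='db' goto a→6
  6='dba' goto d→7
  7='dbad' goto c→8
  8='dbadc' goto d→9
  9='dbadcd' goto ·  ←P2
  10='b' goto ·  ←P3

Failure links (BFS by depth):
  n1('a'): parent n0 fail=0; on 'a' 0 → fail=0;  out ∅∪∅=∅
  n4('d'): parent n0 fail=0; on 'd' 0 → fail=0;  out ∅∪∅=∅
  n10('b'): parent n0 fail=0; on 'b' 0 → fail=0;  out {3}∪∅={3}
  n2('ad'): parent n1 fail=0; on 'd' 0 → fail=4;  out {0}∪∅={0}
  n3('ab'): parent n1 fail=0; on 'b' 0 → fail=10;  out {1}∪{3}={1,3}
  n5('db'): parent n4 fail=0; on 'b' 0 → fail=10;  out ∅∪{3}={3}
  n6('dba'): parent n5 fail=10; on 'a' 10→0 → fail=1;  out ∅∪∅=∅
  n7('dbad'): parent n6 fail=1; on 'd' 1 → fail=2;  out ∅∪{0}={0}
  n8('dbadc'): parent n7 fail=2; on 'c' 2→4→0 → fail=0;  out ∅∪∅=∅
  n9('dbadcd'): parent n8 fail=0; on 'd' 0 → fail=4;  out {2}∪∅={2}

Text stream:
[0] read 'b'  n0⇒n10  ** P3@[0:0]
[1] read 'd'  n10⇒n4 (via fail)
[2] read 'b'  n4⇒n5  ** P3@[2:2]
[3] read 'a'  n5⇒n6
[4] read 'd'  n6⇒n7  ** P0@[3:4]
[5] read 'c'  n7⇒n8
[6] read 'd'  n8⇒n9  ** P2@[1:6]
[7] read 'a'  n9⇒n1 (via fail)
[8] read 'd'  n1⇒n2  ** P0@[7:8]
[9] read 'a'  n2⇒n1 (via fail)
[10] read 'b'  n1⇒n3  ** P1@[9:10],P3@[10:10]
[11] read 'd'  n3⇒n4 (via fail)
[12] read 'b'  n4⇒n5  ** P3@[12:12]
[13] read 'a'  n5⇒n6
[14] read 'd'  n6⇒n7  ** P0@[13:14]
[15] read 'c'  n7⇒n8
[16] read 'd'  n8⇒n9  ** P2@[11:16]
[17] read 'c'  n9⇒n0 (via fail)
[18] read 'a'  n0⇒n1
[19] read 'd'  n1⇒n2  ** P0@[18:19]
[20] read 'd'  n2⇒n4 (via fail)
[21] read 'b'  n4⇒n5  ** P3@[21:21]
[22] read 'b'  n5⇒n10 (via fail)  ** P3@[22:22]
[23] read 'a'  n10⇒n1 (via fail)
[24] read 'a'  n1⇒n1 (via fail)
[25] read 'c'  n1⇒n0 (via fail)
[26] read 'b'  n0⇒n10  ** P3@[26:26]
[27] read 'd'  n10⇒n4 (via fail)
[28] read 'd'  n4⇒n4 (via fail)
[29] read 'a'  n4⇒n1 (via fail)
[30] read 'b'  n1⇒n3  ** P1@[29:30],P3@[30:30]
[31] read 'a'  n3⇒n1 (via fail)
[32] read 'd'  n1⇒n2  ** P0@[31:32]
[33] read 'c'  n2⇒n0 (via fail)
[34] read 'b'  n0⇒n10  ** P3@[34:34]
[35] read 'd'  n10⇒n4 (via fail)
[36] read 'b'  n4⇒n5  ** P3@[36:36]
[37] read 'a'  n5⇒n6
[38] read 'd'  n6⇒n7  ** P0@[37:38]
[39] read 'c'  n7⇒n8
[40] read 'd'  n8⇒n9  ** P2@[35:40]
[41] read 'a'  n9⇒n1 (via fail)
[42] read 'd'  n1⇒n2  ** P0@[41:42]
[43] read 'a'  n2⇒n1 (via fail)
[44] read 'c'  n1⇒n0 (via fail)
[45] read 'b'  n0⇒n10  ** P3@[45:45]
[46] read 'c'  n10⇒n0 (via fail)
[47] read 'b'  n0⇒n10  ** P3@[47:47]
[48] read 'd'  n10⇒n4 (via fail)
[49] read 'b'  n4⇒n5  ** P3@[49:49]
[50] read 'a'  n5⇒n6
[51] read 'd'  n6⇒n7  ** P0@[50:51]
[52] read 'c'  n7⇒n8
[53] read 'd'  n8⇒n9  ** P2@[48:53]
[54] read 'a'  n9⇒n1 (via fail)
[55] read 'd'  n1⇒n2  ** P0@[54:55]

Result: [[0,3],[2,3],[4,0],[6,2],[8,0],[10,1],[10,3],[12,3],[14,0],[16,2],[19,0],[21,3],[22,3],[26,3],[30,1],[30,3],[32,0],[34,3],[36,3],[38,0],[40,2],[42,0],[45,3],[47,3],[49,3],[51,0],[53,2],[55,0]]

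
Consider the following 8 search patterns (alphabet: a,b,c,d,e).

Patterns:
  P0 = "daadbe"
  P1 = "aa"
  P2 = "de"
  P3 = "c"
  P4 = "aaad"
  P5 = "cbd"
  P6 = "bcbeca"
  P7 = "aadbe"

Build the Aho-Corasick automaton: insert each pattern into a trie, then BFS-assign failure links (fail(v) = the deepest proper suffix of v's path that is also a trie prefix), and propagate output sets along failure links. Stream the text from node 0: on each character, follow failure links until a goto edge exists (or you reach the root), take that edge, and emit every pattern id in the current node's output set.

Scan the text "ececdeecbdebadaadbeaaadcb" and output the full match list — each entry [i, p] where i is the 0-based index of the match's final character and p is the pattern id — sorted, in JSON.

Construct AC machine:
Trie (insert patterns):
  n0 'ε': a→7 b→15 c→10 d→1
  n1 'd': a→2 e→9
  n2 'da': a→3
  n3 'daa': d→4
  n4 'daad': b→5
  n5 'daadb': e→6
  n6 'daadbe': ·  [P0 ends]
  n7 'a': a→8
  n8 'aa': a→11 d→21  [P1 ends]
  n9 'de': ·  [P2 ends]
  n10 'c': b→13  [P3 ends]
  n11 'aaa': d→12
  n12 'aaad': ·  [P4 ends]
  n13 'cb': d→14
  n14 'cbd': ·  [P5 ends]
  n15 'b': c→16
  n16 'bc': b→17
  n17 'bcb': e→18
  n18 'bcbe': c→19
  n19 'bcbec': a→20
  n20 'bcbeca': ·  [P6 ends]
  n21 'aad': b→22
  n22 'aadb': e→23
  n23 'aadbe': ·  [P7 ends]

Failure links (BFS by depth):
  fail(1) 'd': from fail(0)=0 chase 'd': 0 ⇒ 0;  out=∅∪out(0)=∅
  fail(7) 'a': from fail(0)=0 chase 'a': 0 ⇒ 0;  out=∅∪out(0)=∅
  fail(10) 'c': from fail(0)=0 chase 'c': 0 ⇒ 0;  out={3}∪out(0)={3}
  fail(15) 'b': from fail(0)=0 chase 'b': 0 ⇒ 0;  out=∅∪out(0)=∅
  fail(2) 'da': from fail(1)=0 chase 'a': 0 ⇒ 7;  out=∅∪out(7)=∅
  fail(8) 'aa': from fail(7)=0 chase 'a': 0 ⇒ 7;  out={1}∪out(7)={1}
  fail(9) 'de': from fail(1)=0 chase 'e': 0 ⇒ 0;  out={2}∪out(0)={2}
  fail(13) 'cb': from fail(10)=0 chase 'b': 0 ⇒ 15;  out=∅∪out(15)=∅
  fail(16) 'bc': from fail(15)=0 chase 'c': 0 ⇒ 10;  out=∅∪out(10)={3}
  fail(3) 'daa': from fail(2)=7 chase 'a': 7 ⇒ 8;  out=∅∪out(8)={1}
  fail(11) 'aaa': from fail(8)=7 chase 'a': 7 ⇒ 8;  out=∅∪out(8)={1}
  fail(14) 'cbd': from fail(13)=15 chase 'd': 15→0 ⇒ 1;  out={5}∪out(1)={5}
  fail(17) 'bcb': from fail(16)=10 chase 'b': 10 ⇒ 13;  out=∅∪out(13)=∅
  fail(21) 'aad': from fail(8)=7 chase 'd': 7→0 ⇒ 1;  out=∅∪out(1)=∅
  fail(4) 'daad': from fail(3)=8 chase 'd': 8 ⇒ 21;  out=∅∪out(21)=∅
  fail(12) 'aaad': from fail(11)=8 chase 'd': 8 ⇒ 21;  out={4}∪out(21)={4}
  fail(18) 'bcbe': from fail(17)=13 chase 'e': 13→15→0 ⇒ 0;  out=∅∪out(0)=∅
  fail(22) 'aadb': from fail(21)=1 chase 'b': 1→0 ⇒ 15;  out=∅∪out(15)=∅
  fail(5) 'daadb': from fail(4)=21 chase 'b': 21 ⇒ 22;  out=∅∪out(22)=∅
  fail(19) 'bcbec': from fail(18)=0 chase 'c': 0 ⇒ 10;  out=∅∪out(10)={3}
  fail(23) 'aadbe': from fail(22)=15 chase 'e': 15→0 ⇒ 0;  out={7}∪out(0)={7}
  fail(6) 'daadbe': from fail(5)=22 chase 'e': 22 ⇒ 23;  out={0}∪out(23)={0,7}
  fail(20) 'bcbeca': from fail(19)=10 chase 'a': 10→0 ⇒ 7;  out={6}∪out(7)={6}

Run:
[0] read 'e'  n0⇒n0
[1] read 'c'  n0⇒n10  → match P3@[1:1]
[2] read 'e'  n10⇒n0 ·f
[3] read 'c'  n0⇒n10  → match P3@[3:3]
[4] read 'd'  n10⇒n1 ·f
[5] read 'e'  n1⇒n9  → match P2@[4:5]
[6] read 'e'  n9⇒n0 ·f
[7] read 'c'  n0⇒n10  → match P3@[7:7]
[8] read 'b'  n10⇒n13
[9] read 'd'  n13⇒n14  → match P5@[7:9]
[10] read 'e'  n14⇒n9 ·f  → match P2@[9:10]
[11] read 'b'  n9⇒n15 ·f
[12] read 'a'  n15⇒n7 ·f
[13] read 'd'  n7⇒n1 ·f
[14] read 'a'  n1⇒n2
[15] read 'a'  n2⇒n3  → match P1@[14:15]
[16] read 'd'  n3⇒n4
[17] read 'b'  n4⇒n5
[18] read 'e'  n5⇒n6  → match P0@[13:18],P7@[14:18]
[19] read 'a'  n6⇒n7 ·f
[20] read 'a'  n7⇒n8  → match P1@[19:20]
[21] read 'a'  n8⇒n11  → match P1@[20:21]
[22] read 'd'  n11⇒n12  → match P4@[19:22]
[23] read 'c'  n12⇒n10 ·f  → match P3@[23:23]
[24] read 'b'  n10⇒n13

Result: [[1,3],[3,3],[5,2],[7,3],[9,5],[10,2],[15,1],[18,0],[18,7],[20,1],[21,1],[22,4],[23,3]]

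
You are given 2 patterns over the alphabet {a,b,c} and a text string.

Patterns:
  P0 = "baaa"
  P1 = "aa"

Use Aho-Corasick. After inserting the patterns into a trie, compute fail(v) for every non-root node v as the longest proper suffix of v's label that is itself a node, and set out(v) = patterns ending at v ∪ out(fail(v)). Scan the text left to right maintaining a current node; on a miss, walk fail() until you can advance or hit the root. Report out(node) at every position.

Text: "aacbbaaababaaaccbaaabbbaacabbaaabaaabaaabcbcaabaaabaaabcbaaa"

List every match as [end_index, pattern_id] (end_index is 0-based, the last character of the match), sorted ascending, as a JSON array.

Build automaton:
Trie nodes:
  n0 'ε': a→5 b→1
  n1 'b': a→2
  n2 'ba': a→3
  n3 'baa': a→4
  n4 'baaa': ·  [P0 ends]
  n5 'a': a→6
  n6 'aa': ·  [P1 ends]

Failure links (BFS by depth):
  fail(1) 'b': from fail(0)=0 chase 'b': 0 ⇒ 0;  out=∅∪out(0)=∅
  fail(5) 'a': from fail(0)=0 chase 'a': 0 ⇒ 0;  out=∅∪out(0)=∅
  fail(2) 'ba': from fail(1)=0 chase 'a': 0 ⇒ 5;  out=∅∪out(5)=∅
  fail(6) 'aa': from fail(5)=0 chase 'a': 0 ⇒ 5;  out={1}∪out(5)={1}
  fail(3) 'baa': from fail(2)=5 chase 'a': 5 ⇒ 6;  out=∅∪out(6)={1}
  fail(4) 'baaa': from fail(3)=6 chase 'a': 6→5 ⇒ 6;  out={0}∪out(6)={0,1}

Scan:
i=0 'a': node 0→5
i=1 'a': node 5→6  ** P1@[0:1]
i=2 'c': node 6→0 (via fail)
i=3 'b': node 0→1
i=4 'b': node 1→1 (via fail)
i=5 'a': node 1→2
i=6 'a': node 2→3  ** P1@[5:6]
i=7 'a': node 3→4  ** P0@[4:7],P1@[6:7]
i=8 'b': node 4→1 (via fail)
i=9 'a': node 1→2
i=10 'b': node 2→1 (via fail)
i=11 'a': node 1→2
i=12 'a': node 2→3  ** P1@[11:12]
i=13 'a': node 3→4  ** P0@[10:13],P1@[12:13]
i=14 'c': node 4→0 (via fail)
i=15 'c': node 0→0
i=16 'b': node 0→1
i=17 'a': node 1→2
i=18 'a': node 2→3  ** P1@[17:18]
i=19 'a': node 3→4  ** P0@[16:19],P1@[18:19]
i=20 'b': node 4→1 (via fail)
i=21 'b': node 1→1 (via fail)
i=22 'b': node 1→1 (via fail)
i=23 'a': node 1→2
i=24 'a': node 2→3  ** P1@[23:24]
i=25 'c': node 3→0 (via fail)
i=26 'a': node 0→5
i=27 'b': node 5→1 (via fail)
i=28 'b': node 1→1 (via fail)
i=29 'a': node 1→2
i=30 'a': node 2→3  ** P1@[29:30]
i=31 'a': node 3→4  ** P0@[28:31],P1@[30:31]
i=32 'b': node 4→1 (via fail)
i=33 'a': node 1→2
i=34 'a': node 2→3  ** P1@[33:34]
i=35 'a': node 3→4  ** P0@[32:35],P1@[34:35]
i=36 'b': node 4→1 (via fail)
i=37 'a': node 1→2
i=38 'a': node 2→3  ** P1@[37:38]
i=39 'a': node 3→4  ** P0@[36:39],P1@[38:39]
i=40 'b': node 4→1 (via fail)
i=41 'c': node 1→0 (via fail)
i=42 'b': node 0→1
i=43 'c': node 1→0 (via fail)
i=44 'a': node 0→5
i=45 'a': node 5→6  ** P1@[44:45]
i=46 'b': node 6→1 (via fail)
i=47 'a': node 1→2
i=48 'a': node 2→3  ** P1@[47:48]
i=49 'a': node 3→4  ** P0@[46:49],P1@[48:49]
i=50 'b': node 4→1 (via fail)
i=51 'a': node 1→2
i=52 'a': node 2→3  ** P1@[51:52]
i=53 'a': node 3→4  ** P0@[50:53],P1@[52:53]
i=54 'b': node 4→1 (via fail)
i=55 'c': node 1→0 (via fail)
i=56 'b': node 0→1
i=57 'a': node 1→2
i=58 'a': node 2→3  ** P1@[57:58]
i=59 'a': node 3→4  ** P0@[56:59],P1@[58:59]

Matches: [[1,1],[6,1],[7,0],[7,1],[12,1],[13,0],[13,1],[18,1],[19,0],[19,1],[24,1],[30,1],[31,0],[31,1],[34,1],[35,0],[35,1],[38,1],[39,0],[39,1],[45,1],[48,1],[49,0],[49,1],[52,1],[53,0],[53,1],[58,1],[59,0],[59,1]]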